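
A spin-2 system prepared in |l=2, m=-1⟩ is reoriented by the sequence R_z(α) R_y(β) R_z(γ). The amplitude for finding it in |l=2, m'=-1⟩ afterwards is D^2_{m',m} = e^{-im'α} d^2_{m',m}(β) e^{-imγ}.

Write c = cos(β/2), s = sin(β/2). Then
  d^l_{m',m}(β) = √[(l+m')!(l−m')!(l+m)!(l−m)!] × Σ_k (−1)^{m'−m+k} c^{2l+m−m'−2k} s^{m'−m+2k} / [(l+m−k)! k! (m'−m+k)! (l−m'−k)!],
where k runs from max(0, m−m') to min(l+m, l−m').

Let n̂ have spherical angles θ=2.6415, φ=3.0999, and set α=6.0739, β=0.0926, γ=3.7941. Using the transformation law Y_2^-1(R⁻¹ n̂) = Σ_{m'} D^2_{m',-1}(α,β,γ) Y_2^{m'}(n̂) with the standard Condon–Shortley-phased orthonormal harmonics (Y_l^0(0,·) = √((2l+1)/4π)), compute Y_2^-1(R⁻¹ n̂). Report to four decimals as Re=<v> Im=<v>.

Need the full column D^2_{m',-1} for m'=−2..2 at α=6.0739, β=0.0926, γ=3.7941.
cos(β/2)=0.998928, sin(β/2)=0.046283
d^2_{-2,-1}: single k=1 term ⇒ +0.092270;  D = -0.089756-0.021389i
d^2_{-1,-1}: k∈[0..1] ⇒ +0.995720 -0.006413 = +0.989308;  D = -0.893715-0.424267i
d^2_{0,-1}: k∈[0..1] ⇒ -0.113007 +0.000243 = -0.112764;  D = +0.089598+0.068468i
d^2_{1,-1}: k∈[0..1] ⇒ +0.006413 -0.000005 = +0.006408;  D = -0.004172-0.004864i
d^2_{2,-1}: single k=0 term ⇒ -0.000198;  D = +0.000095+0.000174i
Y_2^{m'}(θ=2.6415,φ=3.0999) and Σ D·Y over m':
  (-0.0898-0.0214i)·(+0.0885+0.0074i)  (-0.8937-0.4243i)·(+0.3248+0.0135i)  (+0.0896+0.0685i)·(+0.4132+0.0000i)  (-0.0042-0.0049i)·(-0.3248+0.0135i)  (+0.0001+0.0002i)·(+0.0885-0.0074i)
Y_2^-1(R⁻¹ n̂) = -0.253856-0.122635i

Re=-0.2539 Im=-0.1226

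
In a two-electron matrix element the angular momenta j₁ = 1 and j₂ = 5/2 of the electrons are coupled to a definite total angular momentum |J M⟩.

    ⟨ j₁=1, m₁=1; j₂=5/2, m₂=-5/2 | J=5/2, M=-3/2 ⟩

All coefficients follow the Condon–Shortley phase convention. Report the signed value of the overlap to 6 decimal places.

+√(2/7) ≈ +0.534522

√[6·1!1!4!/7! · 2!0!0!5!1!4!] = √(1152/7)
  +(−1)^0/∏(0,1,0,0,1,4)! = 1/24  (running 1/24)
⟨..|..⟩ = √(1152/7)·(1/24) = +0.534522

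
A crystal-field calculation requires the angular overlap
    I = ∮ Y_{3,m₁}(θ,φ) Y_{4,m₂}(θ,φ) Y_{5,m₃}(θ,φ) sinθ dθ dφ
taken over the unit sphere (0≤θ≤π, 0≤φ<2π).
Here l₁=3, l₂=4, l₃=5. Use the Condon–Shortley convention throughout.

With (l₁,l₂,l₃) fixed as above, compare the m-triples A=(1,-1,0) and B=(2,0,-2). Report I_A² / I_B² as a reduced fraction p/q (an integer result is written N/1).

3/140

Same 3,4,5: normalisation and zero-m 3j drop out of the ratio.
A: Δ: 2! 4! 6! / 13! → 1/180180; sum: t=0:+1/288 t=1:−1/288 t=2:+1/5760 = 1/5760; 3j²(3 4 5; 1 -1 0) = Δ·Π!·Σ² = 1/12012  (sign -1)
B: Δ: 2! 4! 6! / 13! → 1/180180; sum: t=0:+1/576 t=1:−1/864 = 1/1728; 3j²(3 4 5; 2 0 -2) = Δ·Π!·Σ² = 5/1287  (sign -1)
I_A²/I_B² = (1/12012)/(5/1287) = 3/140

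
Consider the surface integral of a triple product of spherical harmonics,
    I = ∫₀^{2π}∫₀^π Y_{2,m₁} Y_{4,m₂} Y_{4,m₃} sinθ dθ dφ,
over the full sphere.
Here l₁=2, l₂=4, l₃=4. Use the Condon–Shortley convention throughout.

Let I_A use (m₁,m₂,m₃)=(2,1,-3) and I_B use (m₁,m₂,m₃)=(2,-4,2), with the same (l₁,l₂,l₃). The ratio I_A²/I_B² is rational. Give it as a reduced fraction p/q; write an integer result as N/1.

9/4

Same 2,4,4: normalisation and zero-m 3j drop out of the ratio.
A: Δ: 2! 2! 6! / 11! → 1/13860; sum: t=0:+1/480 = 1/480; 3j²(2 4 4; 2 1 -3) = Δ·Π!·Σ² = 3/110  (sign -1)
B: Δ: 2! 2! 6! / 11! → 1/13860; sum: t=0:+1/2880 = 1/2880; 3j²(2 4 4; 2 -4 2) = Δ·Π!·Σ² = 2/165  (sign +1)
I_A²/I_B² = (3/110)/(2/165) = 9/4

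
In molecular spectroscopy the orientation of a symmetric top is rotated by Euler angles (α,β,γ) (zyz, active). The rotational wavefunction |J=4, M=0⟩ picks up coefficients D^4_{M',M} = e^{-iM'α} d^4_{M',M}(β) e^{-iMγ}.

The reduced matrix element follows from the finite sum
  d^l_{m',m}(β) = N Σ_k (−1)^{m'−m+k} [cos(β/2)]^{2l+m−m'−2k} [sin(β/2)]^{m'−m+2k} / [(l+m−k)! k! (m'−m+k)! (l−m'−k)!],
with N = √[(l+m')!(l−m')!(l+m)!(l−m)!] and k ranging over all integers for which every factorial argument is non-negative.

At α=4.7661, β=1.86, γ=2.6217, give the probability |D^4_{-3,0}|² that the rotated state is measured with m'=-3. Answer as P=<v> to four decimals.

Split into d^4_{-3,0}(β=1.8600) × two z-phases.
With c≡cos(β/2)=0.597834 and s≡sin(β/2)=0.801620, N=[1·5040·24·24]^{1/2}=1703.830978
The bounds max(0,m−m')=3 and min(l+m,l−m')=4 give 2 terms
  k=3: (−1)^0·1703.8310/(144)·0.5978^5·0.8016^3 = +0.465449
  k=4: (−1)^1·1703.8310/(144)·0.5978^3·0.8016^5 = -0.836851
d^4_{-3,0}(1.8600) = +0.465449 -0.836851 = -0.371402
|D^4_{-3,0}|² = |d^4_{-3,0}(β)|² = (-0.371402)² = 0.137939 (the z-rotation phases have unit modulus)

P=0.1379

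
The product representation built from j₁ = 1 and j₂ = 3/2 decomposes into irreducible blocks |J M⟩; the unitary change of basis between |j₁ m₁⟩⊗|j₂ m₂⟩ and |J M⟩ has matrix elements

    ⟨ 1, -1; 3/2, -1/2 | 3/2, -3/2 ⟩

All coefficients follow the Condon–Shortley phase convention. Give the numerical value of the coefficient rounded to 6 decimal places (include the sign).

triangle: 1!*1!*2!/5! = 2/120
(j±m)!: 0!*2!*1!*2!*0!*3! = 24
prefactor² = (2J+1)*Δ*N² = 8/5
  k=1: −1/(1!*0!*1!*0!*0!*2!) = -1/2
Σ = -1/2  ⇒  CG² = 8/5*(-1/2)² = 2/5
CG = −√(2/5) = -0.632456

-0.632456  (= −√(2/5))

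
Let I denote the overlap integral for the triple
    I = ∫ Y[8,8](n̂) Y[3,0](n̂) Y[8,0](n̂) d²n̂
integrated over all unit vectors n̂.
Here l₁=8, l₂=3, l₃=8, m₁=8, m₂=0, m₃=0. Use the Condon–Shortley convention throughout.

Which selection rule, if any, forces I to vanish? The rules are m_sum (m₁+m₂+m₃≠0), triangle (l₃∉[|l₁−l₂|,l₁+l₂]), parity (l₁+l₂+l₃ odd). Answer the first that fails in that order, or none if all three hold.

Σmᵢ = 8  ✗
l₃∈[|l₁−l₂|,l₁+l₂]=[5,11], have l₃=8
Σlᵢ = 19 ⇒ odd

m_sum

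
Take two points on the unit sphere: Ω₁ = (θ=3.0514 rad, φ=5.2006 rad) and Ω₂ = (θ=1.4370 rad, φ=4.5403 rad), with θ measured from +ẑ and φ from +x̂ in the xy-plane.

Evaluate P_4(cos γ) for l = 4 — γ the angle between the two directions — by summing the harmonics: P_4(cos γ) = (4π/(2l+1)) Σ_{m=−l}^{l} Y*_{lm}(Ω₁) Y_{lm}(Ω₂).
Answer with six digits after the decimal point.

Term-by-term m-sum for l=4 (normalisation 4π/9 = 1.396263):
  term(m=-4) = (-0.000011, 0.000006)   from Y*(Ω₁)=(-0.000011, 0.000027), Y(Ω₂)=(0.329709, 0.271211)
  term(m=-3) = (0.000059, -0.000136)   from Y*(Ω₁)=(0.000906, -0.000097), Y(Ω₂)=(0.080232, -0.141350)
  term(m=-2) = (-0.001149, -0.004495)   from Y*(Ω₁)=(-0.009032, -0.013363), Y(Ω₂)=(0.270773, 0.097057)
  term(m=-1) = (0.023770, 0.018459)   from Y*(Ω₁)=(-0.078491, 0.147792), Y(Ω₂)=(0.030796, -0.177187)
  term(m=+0) = (0.212842, 0.000000)   from Y*(Ω₁)=(0.812200, -0.000000), Y(Ω₂)=(0.262056, 0.000000)
  term(m=+1) = (0.023770, -0.018459)   from Y*(Ω₁)=(0.078491, 0.147792), Y(Ω₂)=(-0.030796, -0.177187)
  term(m=+2) = (-0.001149, 0.004495)   from Y*(Ω₁)=(-0.009032, 0.013363), Y(Ω₂)=(0.270773, -0.097057)
  term(m=+3) = (0.000059, 0.000136)   from Y*(Ω₁)=(-0.000906, -0.000097), Y(Ω₂)=(-0.080232, -0.141350)
  term(m=+4) = (-0.000011, -0.000006)   from Y*(Ω₁)=(-0.000011, -0.000027), Y(Ω₂)=(0.329709, -0.271211)
Σ over m = (0.258180, -0.000000); ×(4π/9) → (0.360487, -0.000000). Real part: 0.360487

0.360487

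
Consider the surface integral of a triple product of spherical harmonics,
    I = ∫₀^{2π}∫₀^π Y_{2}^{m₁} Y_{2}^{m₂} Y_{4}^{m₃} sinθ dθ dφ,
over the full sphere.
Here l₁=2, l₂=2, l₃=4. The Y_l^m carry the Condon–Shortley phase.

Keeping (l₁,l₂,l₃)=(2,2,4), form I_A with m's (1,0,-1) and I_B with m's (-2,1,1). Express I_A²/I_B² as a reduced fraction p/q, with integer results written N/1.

6/1

Shared (l₁,l₂,l₃)=(2,2,4): N and (l;000)² cancel in I_A²/I_B².
A: Δ = 0!·4!·4!/9! = 1/630; Racah Σ t=0..0: t=0:+1/24 = 1/24; ⇒ 3j(2 2 4; 1 0 -1)² = 1/21, sgn -1
B: Δ = 0!·4!·4!/9! = 1/630; Racah Σ t=0..0: t=0:+1/144 = 1/144; ⇒ 3j(2 2 4; -2 1 1)² = 1/126, sgn -1
I_A²/I_B² = (1/21)/(1/126) = 6/1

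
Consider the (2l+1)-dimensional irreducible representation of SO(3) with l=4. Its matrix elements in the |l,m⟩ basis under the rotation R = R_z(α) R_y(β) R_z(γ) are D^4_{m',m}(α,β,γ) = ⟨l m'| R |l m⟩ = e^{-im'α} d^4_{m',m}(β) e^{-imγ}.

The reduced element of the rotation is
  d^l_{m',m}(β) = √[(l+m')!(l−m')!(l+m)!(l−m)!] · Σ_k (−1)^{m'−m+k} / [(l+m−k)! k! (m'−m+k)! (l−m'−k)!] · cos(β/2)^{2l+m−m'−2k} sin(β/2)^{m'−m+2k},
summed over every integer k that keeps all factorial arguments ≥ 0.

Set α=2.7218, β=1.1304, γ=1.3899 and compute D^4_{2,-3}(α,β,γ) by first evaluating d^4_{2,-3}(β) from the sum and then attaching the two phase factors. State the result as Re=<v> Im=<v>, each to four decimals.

D^4_{2,-3}(2.7218,1.1304,1.3899) = e^{-i·2·2.7218}·d^4_{2,-3}(1.1304)·e^{-i·-3·1.3899}. Compute d first:
With c≡cos(β/2)=0.844482 and s≡sin(β/2)=0.535585, N=[720·2·1·5040]^{1/2}=2693.993318
Admissible k: 0..1 (factorial args all ≥0)
  k=0: (−1)^5·2693.9933/(240)·0.8445^3·0.5356^5 = -0.297918
  k=1: (−1)^6·2693.9933/(720)·0.8445^1·0.5356^7 = +0.039944
d^4_{2,-3}(1.1304) = -0.297918 +0.039944 = -0.257974
Phases: e^{-i·(2)·2.7218}=+0.667772+0.744366i, e^{-i·(-3)·1.3899}=-0.516440-0.856323i ⇒ D=-0.075471+0.246687i

Re=-0.0755 Im=0.2467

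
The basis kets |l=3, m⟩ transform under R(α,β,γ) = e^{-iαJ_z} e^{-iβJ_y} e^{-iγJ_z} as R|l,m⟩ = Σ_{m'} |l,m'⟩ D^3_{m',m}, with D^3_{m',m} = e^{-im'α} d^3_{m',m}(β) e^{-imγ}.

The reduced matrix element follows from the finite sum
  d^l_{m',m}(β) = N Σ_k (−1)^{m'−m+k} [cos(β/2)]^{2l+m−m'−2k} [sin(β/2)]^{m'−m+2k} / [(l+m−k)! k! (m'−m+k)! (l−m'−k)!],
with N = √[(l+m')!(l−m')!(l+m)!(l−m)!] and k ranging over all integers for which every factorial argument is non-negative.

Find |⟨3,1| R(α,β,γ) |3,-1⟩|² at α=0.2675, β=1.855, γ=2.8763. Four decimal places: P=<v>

P=0.1765

First d^3_{1,-1}(β=1.8550), then the phase factors e^{-i(1)α} and e^{-i(-1)γ}:
c=cos(1.855000/2)=0.599836, s=sin(1.855000/2)=0.800123; N=√[24·2·2·24]=48.000000
k∈{0,1,2} keeps every argument non-negative
  k=0: (−1)^2·48.0000/(8)·0.5998^4·0.8001^2 = +0.497273
  k=1: (−1)^3·48.0000/(6)·0.5998^2·0.8001^4 = -1.179728
  k=2: (−1)^4·48.0000/(48)·0.5998^0·0.8001^6 = +0.262386
d^3_{1,-1}(1.8550) = +0.497273 -1.179728 +0.262386 = -0.420069
|D^3_{1,-1}|² = |d^3_{1,-1}(β)|² = (-0.420069)² = 0.176458 (the z-rotation phases have unit modulus)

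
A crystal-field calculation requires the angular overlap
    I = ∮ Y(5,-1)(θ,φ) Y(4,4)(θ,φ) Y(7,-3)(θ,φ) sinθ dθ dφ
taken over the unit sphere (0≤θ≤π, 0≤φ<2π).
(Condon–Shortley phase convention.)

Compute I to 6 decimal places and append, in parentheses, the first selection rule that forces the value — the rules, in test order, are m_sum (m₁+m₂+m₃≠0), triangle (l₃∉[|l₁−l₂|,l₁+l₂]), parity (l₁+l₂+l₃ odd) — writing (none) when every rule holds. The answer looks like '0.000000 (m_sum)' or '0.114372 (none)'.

0.147559 (none)

Rules hold: Σm=0, L=16 even, 1≤7≤9.
N = 11·9·15 = 1485
Δ = 2!·8!·6!/17! = 1/6126120
Racah Σ t=0..2: t=0:+1/69120 t=1:−1/20736 t=2:+1/69120 = -1/51840
⇒ 3j(5 4 7; 0 0 0)² = 280/21879, sgn +1
Racah Σ t=2..2: t=2:+1/829440 = 1/829440
⇒ 3j(5 4 7; -1 4 -3)² = 35/2431, sgn +1
4πI² = N·(3j₀)²·(3jₘ)² = 147000/537251
I = +1·√(0.273615/4π) = 0.14755880
No selection rule forces the value: the integral is nonzero (none).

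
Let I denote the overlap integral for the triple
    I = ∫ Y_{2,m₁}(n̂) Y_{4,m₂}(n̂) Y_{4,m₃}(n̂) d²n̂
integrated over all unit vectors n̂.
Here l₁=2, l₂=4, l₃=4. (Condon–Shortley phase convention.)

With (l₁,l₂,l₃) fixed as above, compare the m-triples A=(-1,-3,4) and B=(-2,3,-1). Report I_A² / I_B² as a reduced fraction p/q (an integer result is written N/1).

l's match ⇒ only the (l;m) 3-j factors differ between A and B.
A: triangle coeff Δ(2,4,4) = 1/13860; Σ_t [1,1]: t=1:−1/1440 = -1/1440; (3j)²=7/165 [(2 4 4; -1 -3 4)], sign=-1
B: triangle coeff Δ(2,4,4) = 1/13860; Σ_t [2,2]: t=2:+1/480 = 1/480; (3j)²=3/110 [(2 4 4; -2 3 -1)], sign=-1
I_A²/I_B² = (7/165)/(3/110) = 14/9

14/9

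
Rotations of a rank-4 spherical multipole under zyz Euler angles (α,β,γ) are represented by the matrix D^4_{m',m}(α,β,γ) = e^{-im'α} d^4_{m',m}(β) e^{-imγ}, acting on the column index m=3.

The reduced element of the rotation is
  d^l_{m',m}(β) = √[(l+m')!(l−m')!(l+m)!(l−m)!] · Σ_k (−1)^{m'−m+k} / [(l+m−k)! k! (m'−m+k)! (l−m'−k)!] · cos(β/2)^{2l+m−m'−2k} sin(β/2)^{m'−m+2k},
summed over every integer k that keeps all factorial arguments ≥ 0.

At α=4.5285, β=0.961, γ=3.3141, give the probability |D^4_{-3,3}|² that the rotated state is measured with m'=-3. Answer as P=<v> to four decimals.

P=0.0027

First d^4_{-3,3}(β=0.9610), then the phase factors e^{-i(-3)α} and e^{-i(3)γ}:
Half-angle: c=0.886764, s=0.462223. N=√(1·5040·5040·1)=5040.000000
k: max(0,(3)−(-3))=6 … min(4+(3),4−(-3))=7
  k=6: (−1)^0·5040.0000/(720)·0.8868^2·0.4622^6 = +0.053681
  k=7: (−1)^1·5040.0000/(5040)·0.8868^0·0.4622^8 = -0.002084
d^4_{-3,3}(0.9610) = +0.053681 -0.002084 = +0.051597
|D^4_{-3,3}|² = |d^4_{-3,3}(β)|² = (+0.051597)² = 0.002662 (the z-rotation phases have unit modulus)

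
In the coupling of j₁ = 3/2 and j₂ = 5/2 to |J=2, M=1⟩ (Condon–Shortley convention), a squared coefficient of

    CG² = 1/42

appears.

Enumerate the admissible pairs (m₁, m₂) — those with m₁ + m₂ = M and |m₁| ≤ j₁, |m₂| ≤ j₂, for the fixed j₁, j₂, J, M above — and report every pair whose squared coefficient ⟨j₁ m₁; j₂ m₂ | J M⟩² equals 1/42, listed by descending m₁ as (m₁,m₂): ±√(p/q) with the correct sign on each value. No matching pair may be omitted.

(-1/2,3/2): +√(1/42)

Admissible pairs with m₁+m₂ = M = 1: (-3/2,5/2), (-1/2,3/2), (1/2,1/2), (3/2,-1/2)
  (m₁,m₂)=(3/2,-1/2): CG² = 9/28, CG = +√(9/28)
  (m₁,m₂)=(1/2,1/2): CG² = 25/84, CG = −√(25/84)
  (m₁,m₂)=(-1/2,3/2): CG² = 1/42, CG = +√(1/42)   ← matches the target
  (m₁,m₂)=(-3/2,5/2): CG² = 5/14, CG = +√(5/14)
Pairs with CG² = 1/42: (-1/2,3/2): +√(1/42)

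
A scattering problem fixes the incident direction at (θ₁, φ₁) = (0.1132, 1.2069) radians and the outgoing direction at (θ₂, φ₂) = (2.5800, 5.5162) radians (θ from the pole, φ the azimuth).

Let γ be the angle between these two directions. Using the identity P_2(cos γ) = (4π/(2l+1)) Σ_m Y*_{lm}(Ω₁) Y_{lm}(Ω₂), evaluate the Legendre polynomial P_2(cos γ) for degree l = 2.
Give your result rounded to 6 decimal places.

0.621266

Term-by-term m-sum for l=2 (normalisation 4π/5 = 2.513274):
  m=-2: (-0.00368 + 0.00328j) × (0.00403 + 0.10947j) = -0.00037 - 0.00039j  (running Σ = -0.00037 - 0.00039j)
  m=-1: (0.03086 + 0.08103j) × (-0.25072 - 0.24165j) = 0.01184 - 0.02777j  (running Σ = 0.01147 - 0.02816j)
  m=0: (0.61871 + 0.00000j) × (0.36245 + 0.00000j) = 0.22425 + 0.00000j  (running Σ = 0.23572 - 0.02816j)
  m=1: (-0.03086 + 0.08103j) × (0.25072 - 0.24165j) = 0.01184 + 0.02777j  (running Σ = 0.24757 - 0.00039j)
  m=2: (-0.00368 - 0.00328j) × (0.00403 - 0.10947j) = -0.00037 + 0.00039j  (running Σ = 0.24719 + 0.00000j)
Total Σ_m = 0.24719 + 0.00000j. Multiply by 2.513274: 0.62127 + 0.00000j. P_2(cos γ) = 0.621266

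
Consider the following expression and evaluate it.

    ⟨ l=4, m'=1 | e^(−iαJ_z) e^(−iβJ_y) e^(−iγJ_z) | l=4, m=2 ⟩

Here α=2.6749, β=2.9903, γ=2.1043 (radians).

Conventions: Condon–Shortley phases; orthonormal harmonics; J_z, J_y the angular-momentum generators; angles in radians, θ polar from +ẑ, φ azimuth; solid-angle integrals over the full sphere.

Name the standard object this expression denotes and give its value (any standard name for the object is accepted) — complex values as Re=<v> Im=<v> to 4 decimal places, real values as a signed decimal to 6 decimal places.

Wigner D-matrix element, Re=0.0049 Im=-0.0034

This is a Wigner D-matrix element — the rotation-matrix element ⟨l m'| R(α,β,γ) |l m⟩ in the angular-momentum basis.
First d^4_{1,2}(β=2.9903), then the phase factors e^{-i(1)α} and e^{-i(2)γ}:
With c≡cos(β/2)=0.075574 and s≡sin(β/2)=0.997140, N=[120·6·720·2]^{1/2}=1018.233765
Admissible k: 1..3 (factorial args all ≥0)
  k=1: (−1)^0·1018.2338/(240)·0.0756^7·0.9971^1 = +0.000000
  k=2: (−1)^1·1018.2338/(48)·0.0756^5·0.9971^3 = -0.000052
  k=3: (−1)^2·1018.2338/(72)·0.0756^3·0.9971^5 = +0.006018
d^4_{1,2}(2.9903) = +0.000000 -0.000052 +0.006018 = +0.005966
Phases: e^{-i·(1)·2.6749}=-0.893061-0.449935i, e^{-i·(2)·2.1043}=-0.482747+0.875760i ⇒ D=+0.004923-0.003370i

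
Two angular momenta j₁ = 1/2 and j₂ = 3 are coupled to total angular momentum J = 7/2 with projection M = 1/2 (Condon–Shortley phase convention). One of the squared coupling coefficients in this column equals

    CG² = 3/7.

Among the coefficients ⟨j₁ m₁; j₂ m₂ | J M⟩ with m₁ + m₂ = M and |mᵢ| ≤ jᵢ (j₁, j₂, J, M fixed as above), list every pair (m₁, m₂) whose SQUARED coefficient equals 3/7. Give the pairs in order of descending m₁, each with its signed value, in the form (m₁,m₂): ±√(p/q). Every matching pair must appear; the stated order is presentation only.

(-1/2,1): +√(3/7)

Admissible pairs with m₁+m₂ = M = 1/2: (-1/2,1), (1/2,0)
  (m₁,m₂)=(1/2,0): CG² = 4/7, CG = +√(4/7)
  (m₁,m₂)=(-1/2,1): CG² = 3/7, CG = +√(3/7)   ← matches the target
Pairs with CG² = 3/7: (-1/2,1): +√(3/7)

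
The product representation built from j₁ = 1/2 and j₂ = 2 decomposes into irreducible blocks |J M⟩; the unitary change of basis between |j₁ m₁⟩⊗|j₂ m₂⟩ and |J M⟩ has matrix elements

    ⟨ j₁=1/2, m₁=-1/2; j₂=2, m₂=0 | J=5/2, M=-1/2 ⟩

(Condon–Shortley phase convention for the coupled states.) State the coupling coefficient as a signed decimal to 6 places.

+0.774597  (= +√(3/5))

j₁+j₂−J=0  J+j₁−j₂=1  J−j₁+j₂=4  j₁+j₂+J+1=6
(j₁±m₁, j₂±m₂, J±M) = (0,1,2,2,2,3)
P² = 48/5
sum k=0..0:
  [0] +1/4 = 1/4
S = 1/4
C² = P²·S² = 3/5 ; C = +0.774597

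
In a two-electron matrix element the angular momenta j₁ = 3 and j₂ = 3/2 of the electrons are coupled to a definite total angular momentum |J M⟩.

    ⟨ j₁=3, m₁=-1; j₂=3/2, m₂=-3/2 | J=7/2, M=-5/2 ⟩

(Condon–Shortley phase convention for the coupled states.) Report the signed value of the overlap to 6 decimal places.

j₁+j₂−J=1  J+j₁−j₂=5  J−j₁+j₂=2  j₁+j₂+J+1=9
(j₁±m₁, j₂±m₂, J±M) = (2,4,0,3,1,6)
P² = 7680/7
sum k=0..0:
  [0] +1/48 = 1/48
S = 1/48
C² = P²·S² = 10/21 ; C = +0.690066

+0.690066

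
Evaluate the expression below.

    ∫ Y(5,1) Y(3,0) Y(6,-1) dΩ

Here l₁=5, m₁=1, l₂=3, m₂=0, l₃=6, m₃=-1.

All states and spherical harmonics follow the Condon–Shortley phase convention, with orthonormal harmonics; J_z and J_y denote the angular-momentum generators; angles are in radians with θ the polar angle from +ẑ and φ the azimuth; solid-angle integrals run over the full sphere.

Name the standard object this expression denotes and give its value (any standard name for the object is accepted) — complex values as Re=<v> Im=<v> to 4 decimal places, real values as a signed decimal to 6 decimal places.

Gaunt coefficient, -0.123080

This is a Gaunt coefficient — the integral of a triple product of spherical harmonics over the sphere.
Rules hold: Σm=0, L=14 even, 2≤6≤8.
N = 11·7·13 = 1001
Δ = 2!·8!·4!/15! = 1/675675
Racah Σ t=0..2: t=0:+1/8640 t=1:−1/2304 t=2:+1/8640 = -7/34560
⇒ 3j(5 3 6; 0 0 0)² = 7/429, sgn -1
Racah Σ t=0..2: t=0:+1/6912 t=1:−1/2880 t=2:+1/17280 = -1/6912
⇒ 3j(5 3 6; 1 0 -1)² = 5/429, sgn +1
4πI² = N·(3j₀)²·(3jₘ)² = 245/1287
I = -1·√(0.190365/4π) = -0.12308038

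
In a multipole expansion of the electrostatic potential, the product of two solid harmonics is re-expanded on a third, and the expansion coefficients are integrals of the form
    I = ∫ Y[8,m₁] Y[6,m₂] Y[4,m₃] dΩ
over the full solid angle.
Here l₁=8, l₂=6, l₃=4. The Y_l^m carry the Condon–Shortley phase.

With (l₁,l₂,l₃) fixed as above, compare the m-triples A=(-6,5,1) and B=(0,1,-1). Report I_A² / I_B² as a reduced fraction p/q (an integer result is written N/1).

Same 8,6,4: normalisation and zero-m 3j drop out of the ratio.
A: Δ: 10! 6! 2! / 19! → 1/23279256; sum: t=9:−1/87091200 t=10:+1/174182400 = -1/174182400; 3j²(8 6 4; -6 5 1) = Δ·Π!·Σ² = 55/7752  (sign +1)
B: Δ: 10! 6! 2! / 19! → 1/23279256; sum: t=5:−1/1036800 t=6:+1/829440 t=7:−1/7257600 = 1/9676800; 3j²(8 6 4; 0 1 -1) = Δ·Π!·Σ² = 15/46189  (sign -1)
I_A²/I_B² = (55/7752)/(15/46189) = 1573/72

1573/72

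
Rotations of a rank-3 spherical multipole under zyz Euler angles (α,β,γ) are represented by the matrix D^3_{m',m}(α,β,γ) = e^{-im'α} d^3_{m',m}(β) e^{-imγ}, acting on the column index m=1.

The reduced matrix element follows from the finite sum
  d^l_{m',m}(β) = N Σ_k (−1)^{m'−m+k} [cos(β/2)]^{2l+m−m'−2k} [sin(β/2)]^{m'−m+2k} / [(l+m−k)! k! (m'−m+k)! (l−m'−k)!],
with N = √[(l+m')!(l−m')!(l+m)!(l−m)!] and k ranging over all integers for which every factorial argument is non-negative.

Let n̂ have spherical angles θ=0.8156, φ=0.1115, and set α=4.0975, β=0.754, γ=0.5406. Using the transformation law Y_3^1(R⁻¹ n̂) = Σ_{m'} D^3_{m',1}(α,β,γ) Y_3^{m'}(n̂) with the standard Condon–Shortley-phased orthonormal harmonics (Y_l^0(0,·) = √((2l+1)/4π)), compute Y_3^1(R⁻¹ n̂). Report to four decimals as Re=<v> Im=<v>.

Need the full column D^3_{m',1} for m'=−3..3 at α=4.0975, β=0.7540, γ=0.5406.
cos(β/2)=0.929773, sin(β/2)=0.368133
d^3_{-3,1}: single k=4 term ⇒ +0.061492;  D = +0.042199-0.044727i
d^3_{-2,1}: k∈[3..4] ⇒ +0.253615 -0.019879 = +0.233736;  D = +0.046340+0.229096i
d^3_{-1,1}: k∈[2..4] ⇒ +0.607671 -0.127017 +0.002489 = +0.483143;  D = -0.442072-0.194934i
d^3_{0,1}: k∈[1..3] ⇒ +0.886095 -0.416732 +0.021777 = +0.491140;  D = +0.421103-0.252765i
d^3_{1,1}: k∈[0..2] ⇒ +0.646044 -0.810228 +0.095263 = -0.068921;  D = +0.005115-0.068731i
d^3_{2,1}: k∈[0..1] ⇒ -0.808890 +0.253615 = -0.555276;  D = +0.428544+0.353101i
d^3_{3,1}: single k=0 term ⇒ +0.392250;  D = +0.378379-0.103388i
Y_3^{m'}(θ=0.8156,φ=0.1115) and Σ D·Y over m':
  (+0.0422-0.0447i)·(+0.1521-0.0529i)  (+0.0463+0.2291i)·(+0.3622-0.0821i)  (-0.4421-0.1949i)·(+0.3155-0.0353i)  (+0.4211-0.2528i)·(-0.1665+0.0000i)  (+0.0051-0.0687i)·(-0.3155-0.0353i)  (+0.4285+0.3531i)·(+0.3622+0.0821i)  (+0.3784-0.1034i)·(-0.1521-0.0529i)
Y_3^1(R⁻¹ n̂) = -0.117672+0.246652i

Re=-0.1177 Im=0.2467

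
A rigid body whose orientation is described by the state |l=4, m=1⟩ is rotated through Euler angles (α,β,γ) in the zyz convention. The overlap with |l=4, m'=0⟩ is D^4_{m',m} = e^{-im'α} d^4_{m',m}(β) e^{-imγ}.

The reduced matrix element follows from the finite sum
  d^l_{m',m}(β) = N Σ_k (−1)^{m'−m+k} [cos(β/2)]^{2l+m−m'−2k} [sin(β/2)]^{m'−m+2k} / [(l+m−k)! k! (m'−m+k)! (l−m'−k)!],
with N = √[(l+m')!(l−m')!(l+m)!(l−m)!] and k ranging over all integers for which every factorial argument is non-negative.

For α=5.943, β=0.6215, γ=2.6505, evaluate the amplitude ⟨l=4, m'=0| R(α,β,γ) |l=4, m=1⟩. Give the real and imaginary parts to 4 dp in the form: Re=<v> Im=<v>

D^4_{0,1}(5.9430,0.6215,2.6505) = e^{-i·0·5.9430}·d^4_{0,1}(0.6215)·e^{-i·1·2.6505}. Compute d first:
c=cos(0.621500/2)=0.952105, s=sin(0.621500/2)=0.305773; N=√[24·24·120·6]=643.987578
The bounds max(0,m−m')=1 and min(l+m,l−m')=4 give 4 terms
  k=1: (−1)^0·643.9876/(144)·0.9521^7·0.3058^1 = +0.969854
  k=2: (−1)^1·643.9876/(24)·0.9521^5·0.3058^3 = -0.600186
  k=3: (−1)^2·643.9876/(24)·0.9521^3·0.3058^5 = +0.061903
  k=4: (−1)^3·643.9876/(144)·0.9521^1·0.3058^7 = -0.001064
d^4_{0,1}(0.6215) = +0.969854 -0.600186 +0.061903 -0.001064 = +0.430507
D = (+1.000000+0.000000i)·(+0.430507)·(-0.881818-0.471590i) = -0.379629-0.203023i

Re=-0.3796 Im=-0.2030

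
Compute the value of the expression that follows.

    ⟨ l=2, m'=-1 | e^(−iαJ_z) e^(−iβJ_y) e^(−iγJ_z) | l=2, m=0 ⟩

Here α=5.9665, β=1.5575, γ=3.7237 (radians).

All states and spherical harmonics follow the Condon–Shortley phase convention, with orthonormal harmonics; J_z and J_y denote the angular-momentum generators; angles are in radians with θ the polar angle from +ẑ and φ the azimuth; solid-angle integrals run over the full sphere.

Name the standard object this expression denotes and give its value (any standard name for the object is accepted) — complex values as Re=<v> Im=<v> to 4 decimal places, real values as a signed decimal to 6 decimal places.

Wigner D-matrix element, Re=0.0155 Im=-0.0051

This is a Wigner D-matrix element — the rotation-matrix element ⟨l m'| R(α,β,γ) |l m⟩ in the angular-momentum basis.
D^2_{-1,0}(5.9665,1.5575,3.7237) = e^{-i·-1·5.9665}·d^2_{-1,0}(1.5575)·e^{-i·0·3.7237}. Compute d first:
Half-angle: c=0.711792, s=0.702390. N=√(1·6·2·2)=4.898979
k: max(0,(0)−(-1))=1 … min(2+(0),2−(-1))=2
  k=1: (−1)^0·4.8990/(2)·0.7118^3·0.7024^1 = +0.620460
  k=2: (−1)^1·4.8990/(2)·0.7118^1·0.7024^3 = -0.604177
d^2_{-1,0}(1.5575) = +0.620460 -0.604177 = +0.016283
Attach z-rotation phases: D = e^{-i(-1)(5.9665)}·(+0.016283)·e^{-i(0)(3.7237)} = +0.015473-0.005071i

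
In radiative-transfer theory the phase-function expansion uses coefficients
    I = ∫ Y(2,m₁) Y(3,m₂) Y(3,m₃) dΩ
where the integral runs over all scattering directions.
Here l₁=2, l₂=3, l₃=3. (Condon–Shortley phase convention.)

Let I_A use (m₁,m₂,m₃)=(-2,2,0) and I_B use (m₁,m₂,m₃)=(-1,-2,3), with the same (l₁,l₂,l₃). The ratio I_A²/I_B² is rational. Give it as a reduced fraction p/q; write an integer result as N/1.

l's match ⇒ only the (l;m) 3-j factors differ between A and B.
A: triangle coeff Δ(2,3,3) = 1/3780; Σ_t [2,2]: t=2:+1/24 = 1/24; (3j)²=1/21 [(2 3 3; -2 2 0)], sign=-1
B: triangle coeff Δ(2,3,3) = 1/3780; Σ_t [1,1]: t=1:−1/48 = -1/48; (3j)²=5/84 [(2 3 3; -1 -2 3)], sign=-1
I_A²/I_B² = (1/21)/(5/84) = 4/5

4/5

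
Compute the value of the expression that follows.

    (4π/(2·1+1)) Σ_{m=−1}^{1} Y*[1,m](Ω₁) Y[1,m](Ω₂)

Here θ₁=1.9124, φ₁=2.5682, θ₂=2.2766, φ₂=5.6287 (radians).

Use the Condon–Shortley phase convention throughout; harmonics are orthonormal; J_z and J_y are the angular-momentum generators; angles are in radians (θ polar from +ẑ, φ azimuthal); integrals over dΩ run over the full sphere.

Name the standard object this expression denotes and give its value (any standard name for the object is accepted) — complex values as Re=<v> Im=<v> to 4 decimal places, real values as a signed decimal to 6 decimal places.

Legendre polynomial (addition theorem), -0.497462

This sum is the spherical-harmonic addition theorem: it equals the Legendre polynomial P_l(cos γ) of the angle γ between the two directions.
Expand P_1 via completeness: Σ_{m} conj(Y_{1,m}) at Ω₁ times Y_{1,m} at Ω₂ —
  m=-1: (-0.273467, 0.176596) × (0.208616, 0.160072) = (-0.085318, -0.006934)  (running Σ = (-0.085318, -0.006934))
  m=0: (-0.163681, -0.000000) × (-0.316930, 0.000000) = (0.051875, 0.000000)  (running Σ = (-0.033442, -0.006934))
  m=1: (0.273467, 0.176596) × (-0.208616, 0.160072) = (-0.085318, 0.006934)  (running Σ = (-0.118760, 0.000000))
Σ over m = (-0.118760, 0.000000); ×(4π/3) → (-0.497462, 0.000000). Real part: -0.497462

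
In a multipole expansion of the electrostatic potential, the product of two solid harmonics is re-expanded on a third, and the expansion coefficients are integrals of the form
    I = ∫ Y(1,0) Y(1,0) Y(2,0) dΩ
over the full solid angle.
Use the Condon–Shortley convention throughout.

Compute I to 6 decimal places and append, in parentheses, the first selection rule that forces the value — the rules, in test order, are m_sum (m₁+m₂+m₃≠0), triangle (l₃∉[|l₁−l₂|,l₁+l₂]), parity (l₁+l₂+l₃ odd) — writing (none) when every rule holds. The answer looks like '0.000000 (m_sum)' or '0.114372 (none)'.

0.252313 (none)

m-sum 0 ✓  L=4 even ✓  0≤2≤2 ✓
Π(2lᵢ+1) = 3×3×5 = 45
triangle coeff Δ(1,1,2) = 1/30
Σ_t [0,0]: t=0:+1/1 = 1/1
(3j)²=2/15 [(1 1 2; 0 0 0)], sign=+1
(m-triple is (0,0,0) — same symbol as above.)
⇒ 4πI² = 4/5
I = (+1)√(4/5/(4π)) = 0.25231325
No selection rule forces the value: the integral is nonzero (none).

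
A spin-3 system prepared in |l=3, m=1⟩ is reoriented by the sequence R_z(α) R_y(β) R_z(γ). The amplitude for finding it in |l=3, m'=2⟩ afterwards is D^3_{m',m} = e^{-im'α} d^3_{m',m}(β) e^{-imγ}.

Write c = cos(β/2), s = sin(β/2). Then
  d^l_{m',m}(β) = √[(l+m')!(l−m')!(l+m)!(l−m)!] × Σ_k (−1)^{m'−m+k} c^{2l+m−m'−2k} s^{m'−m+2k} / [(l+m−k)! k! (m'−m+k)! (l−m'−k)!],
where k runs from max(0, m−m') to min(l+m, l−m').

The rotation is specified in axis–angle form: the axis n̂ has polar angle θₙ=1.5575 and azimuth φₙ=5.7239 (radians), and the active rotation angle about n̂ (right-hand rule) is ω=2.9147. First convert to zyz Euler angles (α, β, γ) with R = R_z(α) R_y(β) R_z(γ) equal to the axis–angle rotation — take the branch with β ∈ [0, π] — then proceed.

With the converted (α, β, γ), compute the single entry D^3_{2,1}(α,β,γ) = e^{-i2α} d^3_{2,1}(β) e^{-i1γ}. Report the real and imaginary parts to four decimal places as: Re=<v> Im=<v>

Re=-0.0019 Im=0.0089

Axis–angle → zyz. n̂ = (sinθₙcosφₙ, sinθₙsinφₙ, cosθₙ) = (+0.847560, -0.530534, +0.013296), ω = 2.9147.
R = I cosω + sinω [n̂]ₓ + (1−cosω) n̂n̂ᵀ gives
  R = [+0.443933, -0.890784, -0.097095; -0.884802, -0.418652, -0.204586; +0.141593, +0.176732, -0.974021]
β = atan2(√(R₁₃²+R₂₃²), R₃₃) = 2.913154; α = atan2(R₂₃, R₁₃) mod 2π = 4.269275; γ = atan2(R₃₂, −R₃₁) mod 2π = 2.246253
D^3_{2,1}(4.2693,2.9132,2.2463) = e^{-i·2·4.2693}·d^3_{2,1}(2.9132)·e^{-i·1·2.2463}. Compute d first:
Half-angle: c=0.113971, s=0.993484. N=√(120·1·24·2)=75.894664
Admissible k: 0..1 (factorial args all ≥0)
  k=0: (−1)^1·75.8947/(24)·0.1140^5·0.9935^1 = -0.000060
  k=1: (−1)^2·75.8947/(12)·0.1140^3·0.9935^3 = +0.009181
d^3_{2,1}(2.9132) = -0.000060 +0.009181 = +0.009121
D = (-0.632339-0.774692i)·(+0.009121)·(-0.625254-0.780421i) = -0.001908+0.008919i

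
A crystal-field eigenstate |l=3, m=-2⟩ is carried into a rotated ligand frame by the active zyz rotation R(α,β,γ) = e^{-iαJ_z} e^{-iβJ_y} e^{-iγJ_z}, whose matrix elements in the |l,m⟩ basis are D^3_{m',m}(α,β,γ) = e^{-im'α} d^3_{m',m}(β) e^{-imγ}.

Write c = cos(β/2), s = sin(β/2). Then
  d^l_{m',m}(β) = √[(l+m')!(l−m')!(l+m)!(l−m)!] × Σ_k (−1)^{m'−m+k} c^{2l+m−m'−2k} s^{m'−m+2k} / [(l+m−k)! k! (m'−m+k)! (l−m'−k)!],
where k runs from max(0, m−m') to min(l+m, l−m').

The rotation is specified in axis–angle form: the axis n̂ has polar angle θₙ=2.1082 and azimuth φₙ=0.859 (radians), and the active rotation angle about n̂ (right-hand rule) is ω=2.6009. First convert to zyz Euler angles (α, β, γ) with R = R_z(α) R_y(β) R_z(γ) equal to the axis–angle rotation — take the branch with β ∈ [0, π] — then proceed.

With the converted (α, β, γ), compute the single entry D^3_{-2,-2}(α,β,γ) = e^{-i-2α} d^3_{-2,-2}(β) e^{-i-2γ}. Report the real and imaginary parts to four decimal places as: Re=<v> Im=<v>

Re=0.1240 Im=-0.2821

Axis–angle → zyz. n̂ = (sinθₙcosφₙ, sinθₙsinφₙ, cosθₙ) = (+0.561121, +0.650457, -0.511907), ω = 2.6009.
R = I cosω + sinω [n̂]ₓ + (1−cosω) n̂n̂ᵀ gives
  R = [-0.272552, +0.941400, -0.198700; +0.414412, -0.071518, -0.907275; -0.868319, -0.329624, -0.370635]
β = atan2(√(R₁₃²+R₂₃²), R₃₃) = 1.950489; α = atan2(R₂₃, R₁₃) mod 2π = 4.496786; γ = atan2(R₃₂, −R₃₁) mod 2π = 5.920378
Split into d^3_{-2,-2}(β=1.9505) × two z-phases.
c=cos(1.950489/2)=0.560966, s=sin(1.950489/2)=0.827839; N=√[1·120·1·120]=120.000000
Admissible k: 0..1 (factorial args all ≥0)
  k=0: (−1)^0·120.0000/(120)·0.5610^6·0.8278^0 = +0.031161
  k=1: (−1)^1·120.0000/(24)·0.5610^4·0.8278^2 = -0.339318
d^3_{-2,-2}(1.9505) = +0.031161 -0.339318 = -0.308157
Phases: e^{-i·(-2)·4.4968}=-0.908462+0.417967i, e^{-i·(-2)·5.9204}=+0.748092-0.663595i ⇒ D=+0.123957-0.282126i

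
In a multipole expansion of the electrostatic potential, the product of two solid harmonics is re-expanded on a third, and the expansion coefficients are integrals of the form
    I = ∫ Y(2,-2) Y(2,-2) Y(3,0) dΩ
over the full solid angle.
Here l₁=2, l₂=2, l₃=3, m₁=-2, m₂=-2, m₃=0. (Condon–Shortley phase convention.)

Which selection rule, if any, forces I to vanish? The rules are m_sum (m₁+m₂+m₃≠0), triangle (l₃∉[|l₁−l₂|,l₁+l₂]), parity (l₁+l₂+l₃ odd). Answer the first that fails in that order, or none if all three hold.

m_sum

azimuthal sum: -2 − 2 + 0 = -4  ✗
0 ≤ 3 ≤ 4 (triangle on l)
L = 2 + 2 + 3 = 7 (odd)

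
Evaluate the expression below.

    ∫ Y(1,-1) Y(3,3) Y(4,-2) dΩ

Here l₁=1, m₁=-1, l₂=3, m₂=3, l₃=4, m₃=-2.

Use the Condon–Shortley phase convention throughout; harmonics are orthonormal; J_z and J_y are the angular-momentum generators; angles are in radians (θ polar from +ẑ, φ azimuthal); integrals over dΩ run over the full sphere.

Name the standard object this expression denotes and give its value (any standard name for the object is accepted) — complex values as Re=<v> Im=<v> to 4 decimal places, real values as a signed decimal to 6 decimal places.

Gaunt coefficient, +0.061558

This is a Gaunt coefficient — the integral of a triple product of spherical harmonics over the sphere.
Rules hold: Σm=0, L=8 even, 2≤4≤4.
N = 3·7·9 = 189
Δ = 0!·2!·6!/9! = 1/252
Racah Σ t=0..0: t=0:+1/36 = 1/36
⇒ 3j(1 3 4; 0 0 0)² = 4/63, sgn +1
Racah Σ t=0..0: t=0:+1/1440 = 1/1440
⇒ 3j(1 3 4; -1 3 -2)² = 1/252, sgn +1
4πI² = N·(3j₀)²·(3jₘ)² = 1/21
I = +1·√(0.047619/4π) = 0.06155813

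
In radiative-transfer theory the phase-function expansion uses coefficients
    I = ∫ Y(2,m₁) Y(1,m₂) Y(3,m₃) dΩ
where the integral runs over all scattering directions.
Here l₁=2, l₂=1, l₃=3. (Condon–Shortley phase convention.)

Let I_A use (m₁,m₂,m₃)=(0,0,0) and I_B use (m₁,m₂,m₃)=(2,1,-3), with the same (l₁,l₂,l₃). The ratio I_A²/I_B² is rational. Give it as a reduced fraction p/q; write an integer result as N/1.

3/5

l's match ⇒ only the (l;m) 3-j factors differ between A and B.
A: triangle coeff Δ(2,1,3) = 1/105; Σ_t [0,0]: t=0:+1/4 = 1/4; (3j)²=3/35 [(2 1 3; 0 0 0)], sign=-1
B: triangle coeff Δ(2,1,3) = 1/105; Σ_t [0,0]: t=0:+1/48 = 1/48; (3j)²=1/7 [(2 1 3; 2 1 -3)], sign=+1
I_A²/I_B² = (3/35)/(1/7) = 3/5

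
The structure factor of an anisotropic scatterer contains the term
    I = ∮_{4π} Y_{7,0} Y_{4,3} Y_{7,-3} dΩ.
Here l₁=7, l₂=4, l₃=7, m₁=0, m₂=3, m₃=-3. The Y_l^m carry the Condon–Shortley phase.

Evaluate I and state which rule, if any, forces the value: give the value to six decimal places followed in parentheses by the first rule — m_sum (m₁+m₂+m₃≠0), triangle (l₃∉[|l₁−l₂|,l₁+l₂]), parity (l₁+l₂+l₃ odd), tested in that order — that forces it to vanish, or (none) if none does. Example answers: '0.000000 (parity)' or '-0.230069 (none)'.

Rules hold: Σm=0, L=18 even, 3≤7≤11.
N = 15·9·15 = 2025
Δ = 4!·10!·4!/19! = 1/58198140
Racah Σ t=0..4: t=0:+1/17418240 t=1:−1/622080 t=2:+1/230400 t=3:−1/622080 t=4:+1/17418240 = 1/806400
⇒ 3j(7 4 7; 0 0 0)² = 2268/230945, sgn -1
Racah Σ t=3..4: t=3:−1/2488320 t=4:+1/4354560 = -1/5806080
⇒ 3j(7 4 7; 0 3 -3)² = 525/92378, sgn -1
4πI² = N·(3j₀)²·(3jₘ)² = 241116750/2133423721
I = +1·√(0.113019/4π) = 0.09483534
No selection rule forces the value: the integral is nonzero (none).

0.094835 (none)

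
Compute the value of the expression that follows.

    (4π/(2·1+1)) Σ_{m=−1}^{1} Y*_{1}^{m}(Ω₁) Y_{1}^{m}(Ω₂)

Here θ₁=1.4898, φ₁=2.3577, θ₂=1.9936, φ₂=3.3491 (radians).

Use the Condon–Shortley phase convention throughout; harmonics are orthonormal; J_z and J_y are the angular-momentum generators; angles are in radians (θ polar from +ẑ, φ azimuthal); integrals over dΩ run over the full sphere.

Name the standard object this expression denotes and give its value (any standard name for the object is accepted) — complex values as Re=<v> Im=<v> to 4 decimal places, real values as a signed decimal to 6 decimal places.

Legendre polynomial (addition theorem), +0.464471

This sum is the spherical-harmonic addition theorem: it equals the Legendre polynomial P_l(cos γ) of the angle γ between the two directions.
Summing Y*_{l m}(θ₁,φ₁)·Y_{l m}(θ₂,φ₂) over m ∈ [−1, 1]; prefactor 4π/(2·1+1) = 4.188790:
  m=-1: Y*=(-0.243867, 0.243133)  Y=(-0.308312, 0.064911)  product (0.059405, -0.090791)
  m=+0: Y*=(0.039532, -0.000000)  Y=(-0.200483, 0.000000)  product (-0.007925, 0.000000)
  m=+1: Y*=(0.243867, 0.243133)  Y=(0.308312, 0.064911)  product (0.059405, 0.090791)
Total Σ_m = (0.110884, 0.000000). Multiply by 4.188790: (0.464471, 0.000000). P_1(cos γ) = 0.464471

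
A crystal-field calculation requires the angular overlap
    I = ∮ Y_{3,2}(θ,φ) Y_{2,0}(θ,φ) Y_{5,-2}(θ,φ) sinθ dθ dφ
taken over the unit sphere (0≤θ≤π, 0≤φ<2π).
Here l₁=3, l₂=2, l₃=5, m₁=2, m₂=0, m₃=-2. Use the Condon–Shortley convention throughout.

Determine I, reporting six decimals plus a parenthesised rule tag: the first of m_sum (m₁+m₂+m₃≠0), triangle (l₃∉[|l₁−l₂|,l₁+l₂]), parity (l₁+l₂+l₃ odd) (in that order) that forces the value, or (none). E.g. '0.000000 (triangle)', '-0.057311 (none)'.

Rules hold: Σm=0, L=10 even, 1≤5≤5.
N = 7·5·11 = 385
Δ = 0!·6!·4!/11! = 1/2310
Racah Σ t=0..0: t=0:+1/144 = 1/144
⇒ 3j(3 2 5; 0 0 0)² = 10/231, sgn -1
Racah Σ t=0..0: t=0:+1/480 = 1/480
⇒ 3j(3 2 5; 2 0 -2)² = 3/110, sgn -1
4πI² = N·(3j₀)²·(3jₘ)² = 5/11
I = +1·√(0.454545/4π) = 0.19018827
No selection rule forces the value: the integral is nonzero (none).

0.190188 (none)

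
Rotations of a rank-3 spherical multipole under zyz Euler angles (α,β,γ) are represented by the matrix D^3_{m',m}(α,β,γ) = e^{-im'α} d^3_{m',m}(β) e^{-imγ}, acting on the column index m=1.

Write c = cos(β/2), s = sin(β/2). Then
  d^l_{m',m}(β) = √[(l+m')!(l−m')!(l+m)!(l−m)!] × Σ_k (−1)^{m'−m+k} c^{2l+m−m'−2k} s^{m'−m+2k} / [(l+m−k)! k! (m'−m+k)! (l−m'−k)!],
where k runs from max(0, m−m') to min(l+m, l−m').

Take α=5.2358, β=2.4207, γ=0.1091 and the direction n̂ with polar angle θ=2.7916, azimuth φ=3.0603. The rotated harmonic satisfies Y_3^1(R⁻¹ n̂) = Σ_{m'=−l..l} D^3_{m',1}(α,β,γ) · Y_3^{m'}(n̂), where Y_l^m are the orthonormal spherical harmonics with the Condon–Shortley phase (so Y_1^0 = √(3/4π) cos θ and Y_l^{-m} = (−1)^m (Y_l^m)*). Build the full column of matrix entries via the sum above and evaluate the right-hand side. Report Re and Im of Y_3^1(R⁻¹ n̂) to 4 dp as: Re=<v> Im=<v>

Need the full column D^3_{m',1} for m'=−3..3 at α=5.2358, β=2.4207, γ=0.1091.
cos(β/2)=0.352692, sin(β/2)=0.935740
d^3_{-3,1}: single k=4 term ⇒ +0.369366;  D = -0.367147+0.040425i
d^3_{-2,1}: k∈[3..4] ⇒ +0.227343 -0.800148 = -0.572805;  D = +0.338886+0.461803i
d^3_{-1,1}: k∈[2..4] ⇒ +0.081291 -0.762958 +0.671320 = -0.010347;  D = -0.004165+0.009472i
d^3_{0,1}: k∈[1..3] ⇒ +0.017690 -0.373563 +0.876518 = +0.520646;  D = +0.517550-0.056690i
d^3_{1,1}: k∈[0..2] ⇒ +0.001925 -0.108388 +0.572219 = +0.465755;  D = +0.275341+0.375653i
d^3_{2,1}: k∈[0..1] ⇒ -0.016149 +0.227343 = +0.211194;  D = -0.085127+0.193278i
d^3_{3,1}: single k=0 term ⇒ +0.052473;  D = -0.052164+0.005684i
Y_3^{m'}(θ=2.7916,φ=3.0603) and Σ D·Y over m':
  (-0.3671+0.0404i)·(-0.0163-0.0041i)  (+0.3389+0.4618i)·(-0.1114-0.0183i)  (-0.0042+0.0095i)·(-0.3769-0.0307i)  (+0.5176-0.0567i)·(-0.4950+0.0000i)  (+0.2753+0.3757i)·(+0.3769-0.0307i)  (-0.0851+0.1933i)·(-0.1114+0.0183i)  (-0.0522+0.0057i)·(+0.0163-0.0041i)
Y_3^1(R⁻¹ n̂) = -0.157069+0.078161i

Re=-0.1571 Im=0.0782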